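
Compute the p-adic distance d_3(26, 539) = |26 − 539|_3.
d_3(26, 539) = 1/27

Step 1 — x − y = 26 − 539 = -513. Step 2 — v_3(-513) = 3 (factor: -513 = −(3^3 · 19); the sign does not affect v_p). Step 3 — |x − y|_3 = 3^{-3} = 1/27.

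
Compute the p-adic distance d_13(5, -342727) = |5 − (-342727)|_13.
d_13(5, -342727) = 1/28561

Step 1 — x − y = 5 − (-342727) = 342732. Step 2 — v_13(342732) = 4 (factor: 342732 = (13^4 · 12); the sign does not affect v_p). Step 3 — |x − y|_13 = 13^{-4} = 1/28561.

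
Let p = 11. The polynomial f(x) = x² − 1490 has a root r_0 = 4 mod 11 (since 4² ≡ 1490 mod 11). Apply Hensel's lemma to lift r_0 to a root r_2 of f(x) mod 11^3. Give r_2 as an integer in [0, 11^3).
r_2 = 884 (mod 1331)

Hensel's recurrence: r_{i+1} = r_i − f(r_i)·(f′(r_i))^{-1} mod 11^{i+2}, with f′(x) = 2x. Iterate:
  r_0 = 4 (mod 11)
  r_1 = 37 (mod 121)
  r_2 = 884 (mod 1331)
Final: r_2 = 884, and one checks f(r_2) ≡ 0 mod 11^3.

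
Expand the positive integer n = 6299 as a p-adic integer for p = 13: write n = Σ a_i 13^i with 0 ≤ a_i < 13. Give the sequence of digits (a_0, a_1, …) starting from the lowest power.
(a_0, a_1, …) = (7, 3, 11, 2)

Repeated division by 13 gives the digits low-to-high: 6299 = 7 + 3·13^1 + 11·13^2 + 2·13^3. Digit sequence: (7, 3, 11, 2).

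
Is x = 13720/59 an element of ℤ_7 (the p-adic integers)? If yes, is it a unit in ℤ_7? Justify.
x ∈ ℤ_7 but not a unit; v_7(x) = 3 > 0

ℤ_7 = {x ∈ ℚ_7 : v_7(x) ≥ 0} and ℤ_7^× = {x ∈ ℤ_7 : v_7(x) = 0}. Here v_7(13720/59) = v_7(num) − v_7(den) = 3; compare against these criteria.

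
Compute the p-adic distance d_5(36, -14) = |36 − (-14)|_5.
d_5(36, -14) = 1/25

Step 1 — x − y = 36 − (-14) = 50. Step 2 — v_5(50) = 2 (factor: 50 = (5^2 · 2); the sign does not affect v_p). Step 3 — |x − y|_5 = 5^{-2} = 1/25.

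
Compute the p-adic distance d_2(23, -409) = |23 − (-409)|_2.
d_2(23, -409) = 1/16

Step 1 — x − y = 23 − (-409) = 432. Step 2 — v_2(432) = 4 (factor: 432 = (2^4 · 27); the sign does not affect v_p). Step 3 — |x − y|_2 = 2^{-4} = 1/16.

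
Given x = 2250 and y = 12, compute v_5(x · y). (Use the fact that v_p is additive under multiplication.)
v_5(27000) = 3

v_p(x) = 3 (factor: 2250 = 5^3 · 18); v_p(y) = 0 (factor: 12 = 5^0 · 12). Additivity: v_p(xy) = v_p(x) + v_p(y) = 3 + 0 = 3. (Direct check: xy = 27000 = 5^3 · (216).)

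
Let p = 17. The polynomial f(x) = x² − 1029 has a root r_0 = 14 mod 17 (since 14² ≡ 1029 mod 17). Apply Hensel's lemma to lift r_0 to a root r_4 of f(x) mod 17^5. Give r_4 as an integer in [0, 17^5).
r_4 = 1132996 (mod 1419857)

Hensel's recurrence: r_{i+1} = r_i − f(r_i)·(f′(r_i))^{-1} mod 17^{i+2}, with f′(x) = 2x. Iterate:
  r_0 = 14 (mod 17)
  r_1 = 116 (mod 289)
  r_2 = 3006 (mod 4913)
  r_3 = 47223 (mod 83521)
  r_4 = 1132996 (mod 1419857)
Final: r_4 = 1132996, and one checks f(r_4) ≡ 0 mod 17^5.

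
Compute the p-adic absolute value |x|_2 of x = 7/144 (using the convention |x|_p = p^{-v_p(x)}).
|7/144|_2 = 16

Step 1 — compute v_2(x) by factoring powers of 2 out of the numerator and denominator: v_2(7/144) = -4. Step 2 — apply |x|_p = p^{-v_p(x)} = 2^{4} = 16.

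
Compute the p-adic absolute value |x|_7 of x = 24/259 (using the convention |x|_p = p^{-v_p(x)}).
|24/259|_7 = 7

Step 1 — compute v_7(x) by factoring powers of 7 out of the numerator and denominator: v_7(24/259) = -1. Step 2 — apply |x|_p = p^{-v_p(x)} = 7^{1} = 7.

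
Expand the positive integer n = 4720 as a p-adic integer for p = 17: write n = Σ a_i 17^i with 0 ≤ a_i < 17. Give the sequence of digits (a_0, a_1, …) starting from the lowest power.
(a_0, a_1, …) = (11, 5, 16)

Repeated division by 17 gives the digits low-to-high: 4720 = 11 + 5·17^1 + 16·17^2. Digit sequence: (11, 5, 16).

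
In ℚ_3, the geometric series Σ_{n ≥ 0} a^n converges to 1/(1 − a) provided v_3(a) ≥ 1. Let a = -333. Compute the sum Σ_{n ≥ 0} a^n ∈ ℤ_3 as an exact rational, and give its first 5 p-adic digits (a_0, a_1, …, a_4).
Σ a^n = 1/(1 − a) = 1/334;  first 5 digits = (1, 0, 2, 2, 2)

v_3(a) = 2 ≥ 1, so the series converges in ℤ_3 to 1/(1 − a) = 1/(1 − (-333)) = 1/334. Expand this rational in ℤ_3: compute digits iteratively via d_i = x_i mod 3, x_{i+1} = (x_i − d_i)/3. The first 5 digits are (1, 0, 2, 2, 2).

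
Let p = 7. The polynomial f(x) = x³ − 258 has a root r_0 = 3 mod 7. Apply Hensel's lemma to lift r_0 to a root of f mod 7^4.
r_3 = 1928 (mod 2401)

Hensel: r_{i+1} = r_i − f(r_i)/f′(r_i) mod 7^{i+2}, where f′(x) = 3x². Iterate:
  r_0 = 3 (mod 7)
  r_1 = 17 (mod 49)
  r_2 = 213 (mod 343)
  r_3 = 1928 (mod 2401)
Final: r = 1928 with f(r) ≡ 0 mod 7^4.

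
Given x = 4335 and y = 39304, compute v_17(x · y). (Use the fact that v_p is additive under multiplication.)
v_17(170382840) = 5

v_p(x) = 2 (factor: 4335 = 17^2 · 15); v_p(y) = 3 (factor: 39304 = 17^3 · 8). Additivity: v_p(xy) = v_p(x) + v_p(y) = 2 + 3 = 5. (Direct check: xy = 170382840 = 17^5 · (120).)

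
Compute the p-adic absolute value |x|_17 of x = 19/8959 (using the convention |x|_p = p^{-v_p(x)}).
|19/8959|_17 = 289

Step 1 — compute v_17(x) by factoring powers of 17 out of the numerator and denominator: v_17(19/8959) = -2. Step 2 — apply |x|_p = p^{-v_p(x)} = 17^{2} = 289.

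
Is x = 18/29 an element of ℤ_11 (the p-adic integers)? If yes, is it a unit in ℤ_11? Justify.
x ∈ ℤ_11^× (unit); v_11(x) = 0

ℤ_11 = {x ∈ ℚ_11 : v_11(x) ≥ 0} and ℤ_11^× = {x ∈ ℤ_11 : v_11(x) = 0}. Here v_11(18/29) = v_11(num) − v_11(den) = 0; compare against these criteria.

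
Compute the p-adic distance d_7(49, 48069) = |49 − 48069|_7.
d_7(49, 48069) = 1/2401

Step 1 — x − y = 49 − 48069 = -48020. Step 2 — v_7(-48020) = 4 (factor: -48020 = −(7^4 · 20); the sign does not affect v_p). Step 3 — |x − y|_7 = 7^{-4} = 1/2401.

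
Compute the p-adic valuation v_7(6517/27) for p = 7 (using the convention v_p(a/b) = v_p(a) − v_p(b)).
v_7(6517/27) = 3

Factor powers of 7 from the numerator and denominator of the reduced fraction: 6517 = 7^3 · 19 and 27 = 7^0 · 27. Apply v_p(a/b) = v_p(a) − v_p(b): v_7(6517/27) = 3 − 0 = 3.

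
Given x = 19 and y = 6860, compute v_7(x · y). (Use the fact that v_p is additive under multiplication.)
v_7(130340) = 3

v_p(x) = 0 (factor: 19 = 7^0 · 19); v_p(y) = 3 (factor: 6860 = 7^3 · 20). Additivity: v_p(xy) = v_p(x) + v_p(y) = 0 + 3 = 3. (Direct check: xy = 130340 = 7^3 · (380).)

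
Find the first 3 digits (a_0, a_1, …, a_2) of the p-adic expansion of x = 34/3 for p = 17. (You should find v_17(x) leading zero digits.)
(a_0, …, a_2) = (0, 12, 5)

v_17(34/3) = 1, so a_0 = ... = a_0 = 0. Factor out: x = 17^1 · u with u = 2/3 a unit in ℤ_17. Expand u iteratively via a_{v+i} = u_i mod 17, u_{i+1} = (u_i − a_{v+i})/17:
  u_0 = 2/3;  a_1 = 12;  u_1 = (u_0 − 12)/17 = -2/3
  u_1 = -2/3;  a_2 = 5;  u_2 = (u_1 − 5)/17 = -1/3
Digits: (0, 12, 5).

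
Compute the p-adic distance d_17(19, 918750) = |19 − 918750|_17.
d_17(19, 918750) = 1/83521

Step 1 — x − y = 19 − 918750 = -918731. Step 2 — v_17(-918731) = 4 (factor: -918731 = −(17^4 · 11); the sign does not affect v_p). Step 3 — |x − y|_17 = 17^{-4} = 1/83521.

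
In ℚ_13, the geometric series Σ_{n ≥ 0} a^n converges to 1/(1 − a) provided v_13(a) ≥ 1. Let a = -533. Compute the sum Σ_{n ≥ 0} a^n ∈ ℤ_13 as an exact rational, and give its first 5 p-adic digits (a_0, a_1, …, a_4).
Σ a^n = 1/(1 − a) = 1/534;  first 5 digits = (1, 11, 0, 4, 2)

v_13(a) = 1 ≥ 1, so the series converges in ℤ_13 to 1/(1 − a) = 1/(1 − (-533)) = 1/534. Expand this rational in ℤ_13: compute digits iteratively via d_i = x_i mod 13, x_{i+1} = (x_i − d_i)/13. The first 5 digits are (1, 11, 0, 4, 2).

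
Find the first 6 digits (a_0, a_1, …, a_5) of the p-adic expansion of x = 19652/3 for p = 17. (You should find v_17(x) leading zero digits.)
(a_0, …, a_5) = (0, 0, 0, 7, 11, 5)

v_17(19652/3) = 3, so a_0 = ... = a_2 = 0. Factor out: x = 17^3 · u with u = 4/3 a unit in ℤ_17. Expand u iteratively via a_{v+i} = u_i mod 17, u_{i+1} = (u_i − a_{v+i})/17:
  u_0 = 4/3;  a_3 = 7;  u_1 = (u_0 − 7)/17 = -1/3
  u_1 = -1/3;  a_4 = 11;  u_2 = (u_1 − 11)/17 = -2/3
  u_2 = -2/3;  a_5 = 5;  u_3 = (u_2 − 5)/17 = -1/3
Digits: (0, 0, 0, 7, 11, 5).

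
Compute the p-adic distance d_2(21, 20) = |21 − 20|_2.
d_2(21, 20) = 1

Step 1 — x − y = 21 − 20 = 1. Step 2 — v_2(1) = 0 (factor: 1 = (2^0 · 1); the sign does not affect v_p). Step 3 — |x − y|_2 = 2^{0} = 1.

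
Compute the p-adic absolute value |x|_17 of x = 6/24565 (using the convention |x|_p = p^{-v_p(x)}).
|6/24565|_17 = 4913

Step 1 — compute v_17(x) by factoring powers of 17 out of the numerator and denominator: v_17(6/24565) = -3. Step 2 — apply |x|_p = p^{-v_p(x)} = 17^{3} = 4913.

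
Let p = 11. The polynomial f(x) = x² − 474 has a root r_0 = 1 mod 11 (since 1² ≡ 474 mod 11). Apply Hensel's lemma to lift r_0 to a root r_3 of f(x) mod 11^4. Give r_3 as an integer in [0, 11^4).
r_3 = 13366 (mod 14641)

Hensel's recurrence: r_{i+1} = r_i − f(r_i)·(f′(r_i))^{-1} mod 11^{i+2}, with f′(x) = 2x. Iterate:
  r_0 = 1 (mod 11)
  r_1 = 56 (mod 121)
  r_2 = 56 (mod 1331)
  r_3 = 13366 (mod 14641)
Final: r_3 = 13366, and one checks f(r_3) ≡ 0 mod 11^4.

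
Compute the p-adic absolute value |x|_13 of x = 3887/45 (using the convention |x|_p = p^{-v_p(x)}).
|3887/45|_13 = 1/169

Step 1 — compute v_13(x) by factoring powers of 13 out of the numerator and denominator: v_13(3887/45) = 2. Step 2 — apply |x|_p = p^{-v_p(x)} = 13^{-2} = 1/169.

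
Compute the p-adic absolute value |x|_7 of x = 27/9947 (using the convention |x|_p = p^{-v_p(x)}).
|27/9947|_7 = 343

Step 1 — compute v_7(x) by factoring powers of 7 out of the numerator and denominator: v_7(27/9947) = -3. Step 2 — apply |x|_p = p^{-v_p(x)} = 7^{3} = 343.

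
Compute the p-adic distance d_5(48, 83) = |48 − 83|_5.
d_5(48, 83) = 1/5

Step 1 — x − y = 48 − 83 = -35. Step 2 — v_5(-35) = 1 (factor: -35 = −(5^1 · 7); the sign does not affect v_p). Step 3 — |x − y|_5 = 5^{-1} = 1/5.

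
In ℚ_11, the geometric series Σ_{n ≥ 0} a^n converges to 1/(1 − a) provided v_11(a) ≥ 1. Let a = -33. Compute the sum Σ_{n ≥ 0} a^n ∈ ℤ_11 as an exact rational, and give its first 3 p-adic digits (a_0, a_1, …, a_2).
Σ a^n = 1/(1 − a) = 1/34;  first 3 digits = (1, 8, 8)

v_11(a) = 1 ≥ 1, so the series converges in ℤ_11 to 1/(1 − a) = 1/(1 − (-33)) = 1/34. Expand this rational in ℤ_11: compute digits iteratively via d_i = x_i mod 11, x_{i+1} = (x_i − d_i)/11. The first 3 digits are (1, 8, 8).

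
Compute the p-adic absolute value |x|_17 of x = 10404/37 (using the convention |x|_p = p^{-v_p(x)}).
|10404/37|_17 = 1/289

Step 1 — compute v_17(x) by factoring powers of 17 out of the numerator and denominator: v_17(10404/37) = 2. Step 2 — apply |x|_p = p^{-v_p(x)} = 17^{-2} = 1/289.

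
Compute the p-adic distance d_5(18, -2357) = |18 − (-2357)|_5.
d_5(18, -2357) = 1/125

Step 1 — x − y = 18 − (-2357) = 2375. Step 2 — v_5(2375) = 3 (factor: 2375 = (5^3 · 19); the sign does not affect v_p). Step 3 — |x − y|_5 = 5^{-3} = 1/125.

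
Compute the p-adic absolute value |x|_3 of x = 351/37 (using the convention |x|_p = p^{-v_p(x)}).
|351/37|_3 = 1/27

Step 1 — compute v_3(x) by factoring powers of 3 out of the numerator and denominator: v_3(351/37) = 3. Step 2 — apply |x|_p = p^{-v_p(x)} = 3^{-3} = 1/27.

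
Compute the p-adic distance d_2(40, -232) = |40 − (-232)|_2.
d_2(40, -232) = 1/16

Step 1 — x − y = 40 − (-232) = 272. Step 2 — v_2(272) = 4 (factor: 272 = (2^4 · 17); the sign does not affect v_p). Step 3 — |x − y|_2 = 2^{-4} = 1/16.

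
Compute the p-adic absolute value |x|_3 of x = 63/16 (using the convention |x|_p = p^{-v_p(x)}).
|63/16|_3 = 1/9

Step 1 — compute v_3(x) by factoring powers of 3 out of the numerator and denominator: v_3(63/16) = 2. Step 2 — apply |x|_p = p^{-v_p(x)} = 3^{-2} = 1/9.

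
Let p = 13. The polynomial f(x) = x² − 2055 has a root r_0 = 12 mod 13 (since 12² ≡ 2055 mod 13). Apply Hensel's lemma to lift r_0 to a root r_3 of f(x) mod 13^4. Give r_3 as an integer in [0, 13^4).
r_3 = 11140 (mod 28561)

Hensel's recurrence: r_{i+1} = r_i − f(r_i)·(f′(r_i))^{-1} mod 13^{i+2}, with f′(x) = 2x. Iterate:
  r_0 = 12 (mod 13)
  r_1 = 155 (mod 169)
  r_2 = 155 (mod 2197)
  r_3 = 11140 (mod 28561)
Final: r_3 = 11140, and one checks f(r_3) ≡ 0 mod 13^4.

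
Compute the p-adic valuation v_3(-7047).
v_3(-7047) = 5

v_3(n) is the largest exponent k such that 3^k divides n. Factor out: -7047 = -3^5 · 29. (Sign doesn't affect v_p.) So v_3(-7047) = 5.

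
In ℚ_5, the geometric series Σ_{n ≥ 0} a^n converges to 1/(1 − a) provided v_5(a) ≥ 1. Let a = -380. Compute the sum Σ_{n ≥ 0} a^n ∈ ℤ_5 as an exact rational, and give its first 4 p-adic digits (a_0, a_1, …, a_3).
Σ a^n = 1/(1 − a) = 1/381;  first 4 digits = (1, 4, 0, 1)

v_5(a) = 1 ≥ 1, so the series converges in ℤ_5 to 1/(1 − a) = 1/(1 − (-380)) = 1/381. Expand this rational in ℤ_5: compute digits iteratively via d_i = x_i mod 5, x_{i+1} = (x_i − d_i)/5. The first 4 digits are (1, 4, 0, 1).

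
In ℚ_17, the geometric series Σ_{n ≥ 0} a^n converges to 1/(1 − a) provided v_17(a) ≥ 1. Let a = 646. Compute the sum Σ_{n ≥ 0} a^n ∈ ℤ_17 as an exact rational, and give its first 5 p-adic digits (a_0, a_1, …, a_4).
Σ a^n = 1/(1 − a) = -1/645;  first 5 digits = (1, 4, 1, 13, 3)

v_17(a) = 1 ≥ 1, so the series converges in ℤ_17 to 1/(1 − a) = 1/(1 − 646) = -1/645. Expand this rational in ℤ_17: compute digits iteratively via d_i = x_i mod 17, x_{i+1} = (x_i − d_i)/17. The first 5 digits are (1, 4, 1, 13, 3).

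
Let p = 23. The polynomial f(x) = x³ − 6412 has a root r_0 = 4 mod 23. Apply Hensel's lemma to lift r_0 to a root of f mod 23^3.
r_2 = 3178 (mod 12167)

Hensel: r_{i+1} = r_i − f(r_i)/f′(r_i) mod 23^{i+2}, where f′(x) = 3x². Iterate:
  r_0 = 4 (mod 23)
  r_1 = 4 (mod 529)
  r_2 = 3178 (mod 12167)
Final: r = 3178 with f(r) ≡ 0 mod 23^3.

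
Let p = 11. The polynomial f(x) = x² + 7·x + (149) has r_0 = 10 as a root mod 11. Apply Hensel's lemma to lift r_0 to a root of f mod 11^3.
r_2 = 648 (mod 1331)

Hensel: r_{i+1} = r_i − f(r_i)·(f′(r_i))^{-1} mod 11^{i+2}, f′(x) = 2x + 7. Iterate:
  r_0 = 10 (mod 11)
  r_1 = 43 (mod 121)
  r_2 = 648 (mod 1331)
Final: r = 648 satisfies f(r) ≡ 0 mod 11^3.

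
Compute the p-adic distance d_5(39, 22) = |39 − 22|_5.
d_5(39, 22) = 1

Step 1 — x − y = 39 − 22 = 17. Step 2 — v_5(17) = 0 (factor: 17 = (5^0 · 17); the sign does not affect v_p). Step 3 — |x − y|_5 = 5^{0} = 1.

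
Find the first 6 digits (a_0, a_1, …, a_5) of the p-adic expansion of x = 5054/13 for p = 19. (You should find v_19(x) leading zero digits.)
(a_0, …, a_5) = (0, 0, 4, 13, 11, 14)

v_19(5054/13) = 2, so a_0 = ... = a_1 = 0. Factor out: x = 19^2 · u with u = 14/13 a unit in ℤ_19. Expand u iteratively via a_{v+i} = u_i mod 19, u_{i+1} = (u_i − a_{v+i})/19:
  u_0 = 14/13;  a_2 = 4;  u_1 = (u_0 − 4)/19 = -2/13
  u_1 = -2/13;  a_3 = 13;  u_2 = (u_1 − 13)/19 = -9/13
  u_2 = -9/13;  a_4 = 11;  u_3 = (u_2 − 11)/19 = -8/13
  u_3 = -8/13;  a_5 = 14;  u_4 = (u_3 − 14)/19 = -10/13
Digits: (0, 0, 4, 13, 11, 14).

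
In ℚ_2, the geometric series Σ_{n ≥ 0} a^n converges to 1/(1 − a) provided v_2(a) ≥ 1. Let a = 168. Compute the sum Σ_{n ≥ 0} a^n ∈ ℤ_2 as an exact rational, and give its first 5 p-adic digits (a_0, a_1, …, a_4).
Σ a^n = 1/(1 − a) = -1/167;  first 5 digits = (1, 0, 0, 1, 0)

v_2(a) = 3 ≥ 1, so the series converges in ℤ_2 to 1/(1 − a) = 1/(1 − 168) = -1/167. Expand this rational in ℤ_2: compute digits iteratively via d_i = x_i mod 2, x_{i+1} = (x_i − d_i)/2. The first 5 digits are (1, 0, 0, 1, 0).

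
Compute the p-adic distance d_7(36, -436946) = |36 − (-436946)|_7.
d_7(36, -436946) = 1/16807

Step 1 — x − y = 36 − (-436946) = 436982. Step 2 — v_7(436982) = 5 (factor: 436982 = (7^5 · 26); the sign does not affect v_p). Step 3 — |x − y|_7 = 7^{-5} = 1/16807.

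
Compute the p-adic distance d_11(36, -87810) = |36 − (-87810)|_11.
d_11(36, -87810) = 1/14641

Step 1 — x − y = 36 − (-87810) = 87846. Step 2 — v_11(87846) = 4 (factor: 87846 = (11^4 · 6); the sign does not affect v_p). Step 3 — |x − y|_11 = 11^{-4} = 1/14641.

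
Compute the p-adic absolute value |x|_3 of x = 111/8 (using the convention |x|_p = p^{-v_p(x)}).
|111/8|_3 = 1/3

Step 1 — compute v_3(x) by factoring powers of 3 out of the numerator and denominator: v_3(111/8) = 1. Step 2 — apply |x|_p = p^{-v_p(x)} = 3^{-1} = 1/3.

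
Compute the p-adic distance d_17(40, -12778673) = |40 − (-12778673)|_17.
d_17(40, -12778673) = 1/1419857

Step 1 — x − y = 40 − (-12778673) = 12778713. Step 2 — v_17(12778713) = 5 (factor: 12778713 = (17^5 · 9); the sign does not affect v_p). Step 3 — |x − y|_17 = 17^{-5} = 1/1419857.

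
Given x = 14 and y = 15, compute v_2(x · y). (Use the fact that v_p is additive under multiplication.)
v_2(210) = 1

v_p(x) = 1 (factor: 14 = 2^1 · 7); v_p(y) = 0 (factor: 15 = 2^0 · 15). Additivity: v_p(xy) = v_p(x) + v_p(y) = 1 + 0 = 1. (Direct check: xy = 210 = 2^1 · (105).)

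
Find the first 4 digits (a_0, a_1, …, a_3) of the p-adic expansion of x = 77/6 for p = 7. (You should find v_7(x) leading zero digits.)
(a_0, …, a_3) = (0, 3, 1, 1)

v_7(77/6) = 1, so a_0 = ... = a_0 = 0. Factor out: x = 7^1 · u with u = 11/6 a unit in ℤ_7. Expand u iteratively via a_{v+i} = u_i mod 7, u_{i+1} = (u_i − a_{v+i})/7:
  u_0 = 11/6;  a_1 = 3;  u_1 = (u_0 − 3)/7 = -1/6
  u_1 = -1/6;  a_2 = 1;  u_2 = (u_1 − 1)/7 = -1/6
  u_2 = -1/6;  a_3 = 1;  u_3 = (u_2 − 1)/7 = -1/6
Digits: (0, 3, 1, 1).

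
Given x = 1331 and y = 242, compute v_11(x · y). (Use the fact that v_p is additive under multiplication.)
v_11(322102) = 5

v_p(x) = 3 (factor: 1331 = 11^3 · 1); v_p(y) = 2 (factor: 242 = 11^2 · 2). Additivity: v_p(xy) = v_p(x) + v_p(y) = 3 + 2 = 5. (Direct check: xy = 322102 = 11^5 · (2).)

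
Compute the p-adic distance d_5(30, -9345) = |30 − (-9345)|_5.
d_5(30, -9345) = 1/3125

Step 1 — x − y = 30 − (-9345) = 9375. Step 2 — v_5(9375) = 5 (factor: 9375 = (5^5 · 3); the sign does not affect v_p). Step 3 — |x − y|_5 = 5^{-5} = 1/3125.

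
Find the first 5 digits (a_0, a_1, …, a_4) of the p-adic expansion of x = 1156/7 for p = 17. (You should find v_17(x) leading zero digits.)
(a_0, …, a_4) = (0, 0, 3, 12, 9)

v_17(1156/7) = 2, so a_0 = ... = a_1 = 0. Factor out: x = 17^2 · u with u = 4/7 a unit in ℤ_17. Expand u iteratively via a_{v+i} = u_i mod 17, u_{i+1} = (u_i − a_{v+i})/17:
  u_0 = 4/7;  a_2 = 3;  u_1 = (u_0 − 3)/17 = -1/7
  u_1 = -1/7;  a_3 = 12;  u_2 = (u_1 − 12)/17 = -5/7
  u_2 = -5/7;  a_4 = 9;  u_3 = (u_2 − 9)/17 = -4/7
Digits: (0, 0, 3, 12, 9).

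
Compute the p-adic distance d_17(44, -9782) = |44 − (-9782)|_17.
d_17(44, -9782) = 1/4913

Step 1 — x − y = 44 − (-9782) = 9826. Step 2 — v_17(9826) = 3 (factor: 9826 = (17^3 · 2); the sign does not affect v_p). Step 3 — |x − y|_17 = 17^{-3} = 1/4913.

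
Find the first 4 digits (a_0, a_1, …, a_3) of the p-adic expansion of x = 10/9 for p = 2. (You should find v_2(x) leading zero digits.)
(a_0, …, a_3) = (0, 1, 0, 1)

v_2(10/9) = 1, so a_0 = ... = a_0 = 0. Factor out: x = 2^1 · u with u = 5/9 a unit in ℤ_2. Expand u iteratively via a_{v+i} = u_i mod 2, u_{i+1} = (u_i − a_{v+i})/2:
  u_0 = 5/9;  a_1 = 1;  u_1 = (u_0 − 1)/2 = -2/9
  u_1 = -2/9;  a_2 = 0;  u_2 = (u_1 − 0)/2 = -1/9
  u_2 = -1/9;  a_3 = 1;  u_3 = (u_2 − 1)/2 = -5/9
Digits: (0, 1, 0, 1).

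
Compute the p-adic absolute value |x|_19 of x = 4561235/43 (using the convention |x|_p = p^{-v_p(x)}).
|4561235/43|_19 = 1/130321

Step 1 — compute v_19(x) by factoring powers of 19 out of the numerator and denominator: v_19(4561235/43) = 4. Step 2 — apply |x|_p = p^{-v_p(x)} = 19^{-4} = 1/130321.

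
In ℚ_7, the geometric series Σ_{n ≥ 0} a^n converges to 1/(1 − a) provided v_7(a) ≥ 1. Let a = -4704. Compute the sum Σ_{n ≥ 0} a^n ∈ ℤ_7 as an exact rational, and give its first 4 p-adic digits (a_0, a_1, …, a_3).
Σ a^n = 1/(1 − a) = 1/4705;  first 4 digits = (1, 0, 2, 0)

v_7(a) = 2 ≥ 1, so the series converges in ℤ_7 to 1/(1 − a) = 1/(1 − (-4704)) = 1/4705. Expand this rational in ℤ_7: compute digits iteratively via d_i = x_i mod 7, x_{i+1} = (x_i − d_i)/7. The first 4 digits are (1, 0, 2, 0).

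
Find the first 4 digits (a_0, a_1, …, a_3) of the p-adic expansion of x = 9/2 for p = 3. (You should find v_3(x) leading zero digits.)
(a_0, …, a_3) = (0, 0, 2, 1)

v_3(9/2) = 2, so a_0 = ... = a_1 = 0. Factor out: x = 3^2 · u with u = 1/2 a unit in ℤ_3. Expand u iteratively via a_{v+i} = u_i mod 3, u_{i+1} = (u_i − a_{v+i})/3:
  u_0 = 1/2;  a_2 = 2;  u_1 = (u_0 − 2)/3 = -1/2
  u_1 = -1/2;  a_3 = 1;  u_2 = (u_1 − 1)/3 = -1/2
Digits: (0, 0, 2, 1).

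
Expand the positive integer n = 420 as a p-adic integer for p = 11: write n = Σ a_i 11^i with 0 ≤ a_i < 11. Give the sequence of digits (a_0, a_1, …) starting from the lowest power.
(a_0, a_1, …) = (2, 5, 3)

Repeated division by 11 gives the digits low-to-high: 420 = 2 + 5·11^1 + 3·11^2. Digit sequence: (2, 5, 3).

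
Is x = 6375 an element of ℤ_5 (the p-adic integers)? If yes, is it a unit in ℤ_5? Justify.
x ∈ ℤ_5 but not a unit; v_5(x) = 3 > 0

ℤ_5 = {x ∈ ℚ_5 : v_5(x) ≥ 0} and ℤ_5^× = {x ∈ ℤ_5 : v_5(x) = 0}. Here v_5(6375) = v_5(num) − v_5(den) = 3; compare against these criteria.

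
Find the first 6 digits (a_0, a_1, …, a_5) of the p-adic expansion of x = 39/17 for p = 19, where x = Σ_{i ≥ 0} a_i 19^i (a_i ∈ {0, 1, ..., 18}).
(a_0, …, a_5) = (9, 3, 11, 5, 12, 15)

v_19(39/17) = 0 (numerator and denominator both coprime to 19), so x ∈ ℤ_19^×. Compute digits iteratively via a_i = x_i mod 19, x_{i+1} = (x_i − a_i)/19, with x_0 = x:
  x_0 = 39/17;  a_0 = 9;  x_1 = (x_0 − 9)/19 = -6/17
  x_1 = -6/17;  a_1 = 3;  x_2 = (x_1 − 3)/19 = -3/17
  x_2 = -3/17;  a_2 = 11;  x_3 = (x_2 − 11)/19 = -10/17
  x_3 = -10/17;  a_3 = 5;  x_4 = (x_3 − 5)/19 = -5/17
  x_4 = -5/17;  a_4 = 12;  x_5 = (x_4 − 12)/19 = -11/17
  x_5 = -11/17;  a_5 = 15;  x_6 = (x_5 − 15)/19 = -14/17
Digits: (9, 3, 11, 5, 12, 15).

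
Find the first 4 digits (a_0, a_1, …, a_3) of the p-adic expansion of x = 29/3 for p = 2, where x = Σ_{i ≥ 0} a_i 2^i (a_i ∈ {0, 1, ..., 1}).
(a_0, …, a_3) = (1, 1, 1, 1)

v_2(29/3) = 0 (numerator and denominator both coprime to 2), so x ∈ ℤ_2^×. Compute digits iteratively via a_i = x_i mod 2, x_{i+1} = (x_i − a_i)/2, with x_0 = x:
  x_0 = 29/3;  a_0 = 1;  x_1 = (x_0 − 1)/2 = 13/3
  x_1 = 13/3;  a_1 = 1;  x_2 = (x_1 − 1)/2 = 5/3
  x_2 = 5/3;  a_2 = 1;  x_3 = (x_2 − 1)/2 = 1/3
  x_3 = 1/3;  a_3 = 1;  x_4 = (x_3 − 1)/2 = -1/3
Digits: (1, 1, 1, 1).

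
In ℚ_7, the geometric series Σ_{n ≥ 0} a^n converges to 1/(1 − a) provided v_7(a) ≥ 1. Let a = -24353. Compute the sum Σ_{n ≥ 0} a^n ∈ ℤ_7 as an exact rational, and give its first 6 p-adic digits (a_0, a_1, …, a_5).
Σ a^n = 1/(1 − a) = 1/24354;  first 6 digits = (1, 0, 0, 6, 3, 5)

v_7(a) = 3 ≥ 1, so the series converges in ℤ_7 to 1/(1 − a) = 1/(1 − (-24353)) = 1/24354. Expand this rational in ℤ_7: compute digits iteratively via d_i = x_i mod 7, x_{i+1} = (x_i − d_i)/7. The first 6 digits are (1, 0, 0, 6, 3, 5).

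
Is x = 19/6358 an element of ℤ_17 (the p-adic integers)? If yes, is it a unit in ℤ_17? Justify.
x ∉ ℤ_17 (v_17(x) = -2 < 0)

ℤ_17 = {x ∈ ℚ_17 : v_17(x) ≥ 0} and ℤ_17^× = {x ∈ ℤ_17 : v_17(x) = 0}. Here v_17(19/6358) = v_17(num) − v_17(den) = -2; compare against these criteria.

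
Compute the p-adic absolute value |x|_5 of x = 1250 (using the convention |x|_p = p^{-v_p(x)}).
|1250|_5 = 1/625

Step 1 — compute v_5(x) by factoring powers of 5 out of the numerator and denominator: v_5(1250) = 4. Step 2 — apply |x|_p = p^{-v_p(x)} = 5^{-4} = 1/625.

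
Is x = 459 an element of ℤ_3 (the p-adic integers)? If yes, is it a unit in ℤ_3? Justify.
x ∈ ℤ_3 but not a unit; v_3(x) = 3 > 0

ℤ_3 = {x ∈ ℚ_3 : v_3(x) ≥ 0} and ℤ_3^× = {x ∈ ℤ_3 : v_3(x) = 0}. Here v_3(459) = v_3(num) − v_3(den) = 3; compare against these criteria.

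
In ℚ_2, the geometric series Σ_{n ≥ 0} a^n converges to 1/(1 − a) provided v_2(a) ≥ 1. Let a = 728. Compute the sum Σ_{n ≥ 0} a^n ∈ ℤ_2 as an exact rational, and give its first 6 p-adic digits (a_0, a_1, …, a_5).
Σ a^n = 1/(1 − a) = -1/727;  first 6 digits = (1, 0, 0, 1, 1, 0)

v_2(a) = 3 ≥ 1, so the series converges in ℤ_2 to 1/(1 − a) = 1/(1 − 728) = -1/727. Expand this rational in ℤ_2: compute digits iteratively via d_i = x_i mod 2, x_{i+1} = (x_i − d_i)/2. The first 6 digits are (1, 0, 0, 1, 1, 0).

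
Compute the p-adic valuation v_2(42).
v_2(42) = 1

v_2(n) is the largest exponent k such that 2^k divides n. Factor out: 42 = 2^1 · 21. (Sign doesn't affect v_p.) So v_2(42) = 1.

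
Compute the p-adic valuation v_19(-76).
v_19(-76) = 1

v_19(n) is the largest exponent k such that 19^k divides n. Factor out: -76 = -19^1 · 4. (Sign doesn't affect v_p.) So v_19(-76) = 1.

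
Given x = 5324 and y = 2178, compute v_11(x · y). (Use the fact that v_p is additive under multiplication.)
v_11(11595672) = 5

v_p(x) = 3 (factor: 5324 = 11^3 · 4); v_p(y) = 2 (factor: 2178 = 11^2 · 18). Additivity: v_p(xy) = v_p(x) + v_p(y) = 3 + 2 = 5. (Direct check: xy = 11595672 = 11^5 · (72).)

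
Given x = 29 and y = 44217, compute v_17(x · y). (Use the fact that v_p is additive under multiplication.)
v_17(1282293) = 3

v_p(x) = 0 (factor: 29 = 17^0 · 29); v_p(y) = 3 (factor: 44217 = 17^3 · 9). Additivity: v_p(xy) = v_p(x) + v_p(y) = 0 + 3 = 3. (Direct check: xy = 1282293 = 17^3 · (261).)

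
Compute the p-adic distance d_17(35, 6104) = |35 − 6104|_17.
d_17(35, 6104) = 1/289

Step 1 — x − y = 35 − 6104 = -6069. Step 2 — v_17(-6069) = 2 (factor: -6069 = −(17^2 · 21); the sign does not affect v_p). Step 3 — |x − y|_17 = 17^{-2} = 1/289.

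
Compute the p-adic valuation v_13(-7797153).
v_13(-7797153) = 5

v_13(n) is the largest exponent k such that 13^k divides n. Factor out: -7797153 = -13^5 · 21. (Sign doesn't affect v_p.) So v_13(-7797153) = 5.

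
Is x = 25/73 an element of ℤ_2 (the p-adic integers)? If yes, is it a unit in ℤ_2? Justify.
x ∈ ℤ_2^× (unit); v_2(x) = 0

ℤ_2 = {x ∈ ℚ_2 : v_2(x) ≥ 0} and ℤ_2^× = {x ∈ ℤ_2 : v_2(x) = 0}. Here v_2(25/73) = v_2(num) − v_2(den) = 0; compare against these criteria.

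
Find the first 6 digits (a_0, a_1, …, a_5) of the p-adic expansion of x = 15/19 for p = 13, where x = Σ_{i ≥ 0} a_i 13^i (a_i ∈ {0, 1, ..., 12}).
(a_0, …, a_5) = (9, 11, 8, 0, 2, 6)

v_13(15/19) = 0 (numerator and denominator both coprime to 13), so x ∈ ℤ_13^×. Compute digits iteratively via a_i = x_i mod 13, x_{i+1} = (x_i − a_i)/13, with x_0 = x:
  x_0 = 15/19;  a_0 = 9;  x_1 = (x_0 − 9)/13 = -12/19
  x_1 = -12/19;  a_1 = 11;  x_2 = (x_1 − 11)/13 = -17/19
  x_2 = -17/19;  a_2 = 8;  x_3 = (x_2 − 8)/13 = -13/19
  x_3 = -13/19;  a_3 = 0;  x_4 = (x_3 − 0)/13 = -1/19
  x_4 = -1/19;  a_4 = 2;  x_5 = (x_4 − 2)/13 = -3/19
  x_5 = -3/19;  a_5 = 6;  x_6 = (x_5 − 6)/13 = -9/19
Digits: (9, 11, 8, 0, 2, 6).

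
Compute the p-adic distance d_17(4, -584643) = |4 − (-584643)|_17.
d_17(4, -584643) = 1/83521

Step 1 — x − y = 4 − (-584643) = 584647. Step 2 — v_17(584647) = 4 (factor: 584647 = (17^4 · 7); the sign does not affect v_p). Step 3 — |x − y|_17 = 17^{-4} = 1/83521.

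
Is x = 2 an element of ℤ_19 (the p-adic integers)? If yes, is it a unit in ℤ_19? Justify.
x ∈ ℤ_19^× (unit); v_19(x) = 0

ℤ_19 = {x ∈ ℚ_19 : v_19(x) ≥ 0} and ℤ_19^× = {x ∈ ℤ_19 : v_19(x) = 0}. Here v_19(2) = v_19(num) − v_19(den) = 0; compare against these criteria.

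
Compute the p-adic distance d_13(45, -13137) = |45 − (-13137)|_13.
d_13(45, -13137) = 1/2197

Step 1 — x − y = 45 − (-13137) = 13182. Step 2 — v_13(13182) = 3 (factor: 13182 = (13^3 · 6); the sign does not affect v_p). Step 3 — |x − y|_13 = 13^{-3} = 1/2197.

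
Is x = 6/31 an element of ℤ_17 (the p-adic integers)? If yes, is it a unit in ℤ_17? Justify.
x ∈ ℤ_17^× (unit); v_17(x) = 0

ℤ_17 = {x ∈ ℚ_17 : v_17(x) ≥ 0} and ℤ_17^× = {x ∈ ℤ_17 : v_17(x) = 0}. Here v_17(6/31) = v_17(num) − v_17(den) = 0; compare against these criteria.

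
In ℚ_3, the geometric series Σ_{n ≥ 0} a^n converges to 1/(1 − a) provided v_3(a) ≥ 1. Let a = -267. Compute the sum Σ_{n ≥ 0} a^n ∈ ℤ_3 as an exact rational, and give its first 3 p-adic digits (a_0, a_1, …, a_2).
Σ a^n = 1/(1 − a) = 1/268;  first 3 digits = (1, 1, 1)

v_3(a) = 1 ≥ 1, so the series converges in ℤ_3 to 1/(1 − a) = 1/(1 − (-267)) = 1/268. Expand this rational in ℤ_3: compute digits iteratively via d_i = x_i mod 3, x_{i+1} = (x_i − d_i)/3. The first 3 digits are (1, 1, 1).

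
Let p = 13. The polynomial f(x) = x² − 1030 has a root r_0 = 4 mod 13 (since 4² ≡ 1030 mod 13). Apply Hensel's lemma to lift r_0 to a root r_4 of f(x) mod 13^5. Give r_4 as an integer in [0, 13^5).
r_4 = 35832 (mod 371293)

Hensel's recurrence: r_{i+1} = r_i − f(r_i)·(f′(r_i))^{-1} mod 13^{i+2}, with f′(x) = 2x. Iterate:
  r_0 = 4 (mod 13)
  r_1 = 4 (mod 169)
  r_2 = 680 (mod 2197)
  r_3 = 7271 (mod 28561)
  r_4 = 35832 (mod 371293)
Final: r_4 = 35832, and one checks f(r_4) ≡ 0 mod 13^5.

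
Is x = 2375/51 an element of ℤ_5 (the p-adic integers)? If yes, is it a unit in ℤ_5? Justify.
x ∈ ℤ_5 but not a unit; v_5(x) = 3 > 0

ℤ_5 = {x ∈ ℚ_5 : v_5(x) ≥ 0} and ℤ_5^× = {x ∈ ℤ_5 : v_5(x) = 0}. Here v_5(2375/51) = v_5(num) − v_5(den) = 3; compare against these criteria.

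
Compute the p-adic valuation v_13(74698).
v_13(74698) = 3

v_13(n) is the largest exponent k such that 13^k divides n. Factor out: 74698 = 13^3 · 34. (Sign doesn't affect v_p.) So v_13(74698) = 3.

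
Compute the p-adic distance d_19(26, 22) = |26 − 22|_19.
d_19(26, 22) = 1

Step 1 — x − y = 26 − 22 = 4. Step 2 — v_19(4) = 0 (factor: 4 = (19^0 · 4); the sign does not affect v_p). Step 3 — |x − y|_19 = 19^{0} = 1.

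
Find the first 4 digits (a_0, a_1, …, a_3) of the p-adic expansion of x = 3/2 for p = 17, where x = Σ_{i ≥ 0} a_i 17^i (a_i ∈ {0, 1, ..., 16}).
(a_0, …, a_3) = (10, 8, 8, 8)

v_17(3/2) = 0 (numerator and denominator both coprime to 17), so x ∈ ℤ_17^×. Compute digits iteratively via a_i = x_i mod 17, x_{i+1} = (x_i − a_i)/17, with x_0 = x:
  x_0 = 3/2;  a_0 = 10;  x_1 = (x_0 − 10)/17 = -1/2
  x_1 = -1/2;  a_1 = 8;  x_2 = (x_1 − 8)/17 = -1/2
  x_2 = -1/2;  a_2 = 8;  x_3 = (x_2 − 8)/17 = -1/2
  x_3 = -1/2;  a_3 = 8;  x_4 = (x_3 − 8)/17 = -1/2
Digits: (10, 8, 8, 8).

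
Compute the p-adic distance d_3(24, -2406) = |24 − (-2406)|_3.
d_3(24, -2406) = 1/243

Step 1 — x − y = 24 − (-2406) = 2430. Step 2 — v_3(2430) = 5 (factor: 2430 = (3^5 · 10); the sign does not affect v_p). Step 3 — |x − y|_3 = 3^{-5} = 1/243.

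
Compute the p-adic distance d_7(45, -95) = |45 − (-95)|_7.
d_7(45, -95) = 1/7

Step 1 — x − y = 45 − (-95) = 140. Step 2 — v_7(140) = 1 (factor: 140 = (7^1 · 20); the sign does not affect v_p). Step 3 — |x − y|_7 = 7^{-1} = 1/7.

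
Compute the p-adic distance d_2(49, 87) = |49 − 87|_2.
d_2(49, 87) = 1/2

Step 1 — x − y = 49 − 87 = -38. Step 2 — v_2(-38) = 1 (factor: -38 = −(2^1 · 19); the sign does not affect v_p). Step 3 — |x − y|_2 = 2^{-1} = 1/2.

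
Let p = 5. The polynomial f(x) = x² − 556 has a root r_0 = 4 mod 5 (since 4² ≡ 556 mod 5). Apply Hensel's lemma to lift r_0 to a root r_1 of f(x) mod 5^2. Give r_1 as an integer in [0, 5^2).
r_1 = 9 (mod 25)

Hensel's recurrence: r_{i+1} = r_i − f(r_i)·(f′(r_i))^{-1} mod 5^{i+2}, with f′(x) = 2x. Iterate:
  r_0 = 4 (mod 5)
  r_1 = 9 (mod 25)
Final: r_1 = 9, and one checks f(r_1) ≡ 0 mod 5^2.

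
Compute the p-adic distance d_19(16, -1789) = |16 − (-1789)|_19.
d_19(16, -1789) = 1/361

Step 1 — x − y = 16 − (-1789) = 1805. Step 2 — v_19(1805) = 2 (factor: 1805 = (19^2 · 5); the sign does not affect v_p). Step 3 — |x − y|_19 = 19^{-2} = 1/361.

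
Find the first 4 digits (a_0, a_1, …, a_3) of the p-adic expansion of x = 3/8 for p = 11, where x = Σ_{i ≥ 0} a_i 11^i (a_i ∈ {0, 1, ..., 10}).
(a_0, …, a_3) = (10, 6, 9, 6)

v_11(3/8) = 0 (numerator and denominator both coprime to 11), so x ∈ ℤ_11^×. Compute digits iteratively via a_i = x_i mod 11, x_{i+1} = (x_i − a_i)/11, with x_0 = x:
  x_0 = 3/8;  a_0 = 10;  x_1 = (x_0 − 10)/11 = -7/8
  x_1 = -7/8;  a_1 = 6;  x_2 = (x_1 − 6)/11 = -5/8
  x_2 = -5/8;  a_2 = 9;  x_3 = (x_2 − 9)/11 = -7/8
  x_3 = -7/8;  a_3 = 6;  x_4 = (x_3 − 6)/11 = -5/8
Digits: (10, 6, 9, 6).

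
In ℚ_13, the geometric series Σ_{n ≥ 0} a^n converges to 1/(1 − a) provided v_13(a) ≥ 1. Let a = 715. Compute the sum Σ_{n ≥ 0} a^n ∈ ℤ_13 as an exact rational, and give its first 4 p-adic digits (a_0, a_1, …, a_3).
Σ a^n = 1/(1 − a) = -1/714;  first 4 digits = (1, 3, 0, 0)

v_13(a) = 1 ≥ 1, so the series converges in ℤ_13 to 1/(1 − a) = 1/(1 − 715) = -1/714. Expand this rational in ℤ_13: compute digits iteratively via d_i = x_i mod 13, x_{i+1} = (x_i − d_i)/13. The first 4 digits are (1, 3, 0, 0).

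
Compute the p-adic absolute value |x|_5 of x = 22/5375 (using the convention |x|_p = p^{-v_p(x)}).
|22/5375|_5 = 125

Step 1 — compute v_5(x) by factoring powers of 5 out of the numerator and denominator: v_5(22/5375) = -3. Step 2 — apply |x|_p = p^{-v_p(x)} = 5^{3} = 125.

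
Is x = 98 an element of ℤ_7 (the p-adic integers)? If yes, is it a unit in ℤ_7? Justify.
x ∈ ℤ_7 but not a unit; v_7(x) = 2 > 0

ℤ_7 = {x ∈ ℚ_7 : v_7(x) ≥ 0} and ℤ_7^× = {x ∈ ℤ_7 : v_7(x) = 0}. Here v_7(98) = v_7(num) − v_7(den) = 2; compare against these criteria.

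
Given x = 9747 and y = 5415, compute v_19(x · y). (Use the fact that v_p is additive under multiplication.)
v_19(52780005) = 4

v_p(x) = 2 (factor: 9747 = 19^2 · 27); v_p(y) = 2 (factor: 5415 = 19^2 · 15). Additivity: v_p(xy) = v_p(x) + v_p(y) = 2 + 2 = 4. (Direct check: xy = 52780005 = 19^4 · (405).)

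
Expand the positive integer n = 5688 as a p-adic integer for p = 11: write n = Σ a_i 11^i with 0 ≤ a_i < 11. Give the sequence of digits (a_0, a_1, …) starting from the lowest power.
(a_0, a_1, …) = (1, 0, 3, 4)

Repeated division by 11 gives the digits low-to-high: 5688 = 1 + 3·11^2 + 4·11^3. Digit sequence: (1, 0, 3, 4).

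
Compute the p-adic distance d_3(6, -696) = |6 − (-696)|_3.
d_3(6, -696) = 1/27

Step 1 — x − y = 6 − (-696) = 702. Step 2 — v_3(702) = 3 (factor: 702 = (3^3 · 26); the sign does not affect v_p). Step 3 — |x − y|_3 = 3^{-3} = 1/27.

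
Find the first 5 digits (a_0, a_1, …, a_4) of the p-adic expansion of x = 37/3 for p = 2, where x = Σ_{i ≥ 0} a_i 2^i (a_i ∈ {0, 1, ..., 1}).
(a_0, …, a_4) = (1, 1, 1, 0, 1)

v_2(37/3) = 0 (numerator and denominator both coprime to 2), so x ∈ ℤ_2^×. Compute digits iteratively via a_i = x_i mod 2, x_{i+1} = (x_i − a_i)/2, with x_0 = x:
  x_0 = 37/3;  a_0 = 1;  x_1 = (x_0 − 1)/2 = 17/3
  x_1 = 17/3;  a_1 = 1;  x_2 = (x_1 − 1)/2 = 7/3
  x_2 = 7/3;  a_2 = 1;  x_3 = (x_2 − 1)/2 = 2/3
  x_3 = 2/3;  a_3 = 0;  x_4 = (x_3 − 0)/2 = 1/3
  x_4 = 1/3;  a_4 = 1;  x_5 = (x_4 − 1)/2 = -1/3
Digits: (1, 1, 1, 0, 1).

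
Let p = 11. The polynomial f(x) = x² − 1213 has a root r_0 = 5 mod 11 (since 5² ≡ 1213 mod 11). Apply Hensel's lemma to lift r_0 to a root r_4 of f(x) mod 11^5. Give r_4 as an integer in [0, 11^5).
r_4 = 31487 (mod 161051)

Hensel's recurrence: r_{i+1} = r_i − f(r_i)·(f′(r_i))^{-1} mod 11^{i+2}, with f′(x) = 2x. Iterate:
  r_0 = 5 (mod 11)
  r_1 = 27 (mod 121)
  r_2 = 874 (mod 1331)
  r_3 = 2205 (mod 14641)
  r_4 = 31487 (mod 161051)
Final: r_4 = 31487, and one checks f(r_4) ≡ 0 mod 11^5.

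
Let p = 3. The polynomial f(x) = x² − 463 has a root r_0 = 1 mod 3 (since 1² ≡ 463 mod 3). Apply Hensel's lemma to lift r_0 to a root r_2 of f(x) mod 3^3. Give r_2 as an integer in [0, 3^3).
r_2 = 25 (mod 27)

Hensel's recurrence: r_{i+1} = r_i − f(r_i)·(f′(r_i))^{-1} mod 3^{i+2}, with f′(x) = 2x. Iterate:
  r_0 = 1 (mod 3)
  r_1 = 7 (mod 9)
  r_2 = 25 (mod 27)
Final: r_2 = 25, and one checks f(r_2) ≡ 0 mod 3^3.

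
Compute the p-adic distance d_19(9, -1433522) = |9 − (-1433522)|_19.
d_19(9, -1433522) = 1/130321

Step 1 — x − y = 9 − (-1433522) = 1433531. Step 2 — v_19(1433531) = 4 (factor: 1433531 = (19^4 · 11); the sign does not affect v_p). Step 3 — |x − y|_19 = 19^{-4} = 1/130321.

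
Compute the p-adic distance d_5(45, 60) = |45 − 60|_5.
d_5(45, 60) = 1/5

Step 1 — x − y = 45 − 60 = -15. Step 2 — v_5(-15) = 1 (factor: -15 = −(5^1 · 3); the sign does not affect v_p). Step 3 — |x − y|_5 = 5^{-1} = 1/5.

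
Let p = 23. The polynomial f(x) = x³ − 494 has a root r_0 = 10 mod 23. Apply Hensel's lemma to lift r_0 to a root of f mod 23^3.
r_2 = 1091 (mod 12167)

Hensel: r_{i+1} = r_i − f(r_i)/f′(r_i) mod 23^{i+2}, where f′(x) = 3x². Iterate:
  r_0 = 10 (mod 23)
  r_1 = 33 (mod 529)
  r_2 = 1091 (mod 12167)
Final: r = 1091 with f(r) ≡ 0 mod 23^3.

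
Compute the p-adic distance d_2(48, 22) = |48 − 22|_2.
d_2(48, 22) = 1/2

Step 1 — x − y = 48 − 22 = 26. Step 2 — v_2(26) = 1 (factor: 26 = (2^1 · 13); the sign does not affect v_p). Step 3 — |x − y|_2 = 2^{-1} = 1/2.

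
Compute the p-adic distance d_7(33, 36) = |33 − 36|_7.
d_7(33, 36) = 1

Step 1 — x − y = 33 − 36 = -3. Step 2 — v_7(-3) = 0 (factor: -3 = −(7^0 · 3); the sign does not affect v_p). Step 3 — |x − y|_7 = 7^{0} = 1.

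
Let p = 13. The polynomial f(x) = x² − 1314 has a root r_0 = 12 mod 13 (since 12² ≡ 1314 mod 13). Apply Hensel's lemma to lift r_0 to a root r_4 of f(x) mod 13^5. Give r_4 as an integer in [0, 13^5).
r_4 = 245322 (mod 371293)

Hensel's recurrence: r_{i+1} = r_i − f(r_i)·(f′(r_i))^{-1} mod 13^{i+2}, with f′(x) = 2x. Iterate:
  r_0 = 12 (mod 13)
  r_1 = 103 (mod 169)
  r_2 = 1455 (mod 2197)
  r_3 = 16834 (mod 28561)
  r_4 = 245322 (mod 371293)
Final: r_4 = 245322, and one checks f(r_4) ≡ 0 mod 13^5.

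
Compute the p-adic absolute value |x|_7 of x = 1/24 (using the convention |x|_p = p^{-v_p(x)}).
|1/24|_7 = 1

Step 1 — compute v_7(x) by factoring powers of 7 out of the numerator and denominator: v_7(1/24) = 0. Step 2 — apply |x|_p = p^{-v_p(x)} = 7^{0} = 1.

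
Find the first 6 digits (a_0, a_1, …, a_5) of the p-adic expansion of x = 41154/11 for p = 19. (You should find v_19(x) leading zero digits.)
(a_0, …, a_5) = (0, 0, 0, 4, 5, 17)

v_19(41154/11) = 3, so a_0 = ... = a_2 = 0. Factor out: x = 19^3 · u with u = 6/11 a unit in ℤ_19. Expand u iteratively via a_{v+i} = u_i mod 19, u_{i+1} = (u_i − a_{v+i})/19:
  u_0 = 6/11;  a_3 = 4;  u_1 = (u_0 − 4)/19 = -2/11
  u_1 = -2/11;  a_4 = 5;  u_2 = (u_1 − 5)/19 = -3/11
  u_2 = -3/11;  a_5 = 17;  u_3 = (u_2 − 17)/19 = -10/11
Digits: (0, 0, 0, 4, 5, 17).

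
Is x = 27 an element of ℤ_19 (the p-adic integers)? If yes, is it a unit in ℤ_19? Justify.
x ∈ ℤ_19^× (unit); v_19(x) = 0

ℤ_19 = {x ∈ ℚ_19 : v_19(x) ≥ 0} and ℤ_19^× = {x ∈ ℤ_19 : v_19(x) = 0}. Here v_19(27) = v_19(num) − v_19(den) = 0; compare against these criteria.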